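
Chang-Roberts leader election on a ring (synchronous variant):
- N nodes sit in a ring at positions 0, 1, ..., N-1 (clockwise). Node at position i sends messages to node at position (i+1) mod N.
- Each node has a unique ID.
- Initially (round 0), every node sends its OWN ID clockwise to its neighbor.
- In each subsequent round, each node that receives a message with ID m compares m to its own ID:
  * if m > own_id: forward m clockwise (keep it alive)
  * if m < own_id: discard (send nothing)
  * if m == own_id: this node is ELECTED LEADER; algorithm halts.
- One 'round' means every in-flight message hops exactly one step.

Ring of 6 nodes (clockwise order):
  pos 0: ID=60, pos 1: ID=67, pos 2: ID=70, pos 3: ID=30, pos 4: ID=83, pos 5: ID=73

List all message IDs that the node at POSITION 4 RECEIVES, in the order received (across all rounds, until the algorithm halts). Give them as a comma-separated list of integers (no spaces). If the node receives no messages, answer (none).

Round 1: pos1(id67) recv 60: drop; pos2(id70) recv 67: drop; pos3(id30) recv 70: fwd; pos4(id83) recv 30: drop; pos5(id73) recv 83: fwd; pos0(id60) recv 73: fwd
Round 2: pos4(id83) recv 70: drop; pos0(id60) recv 83: fwd; pos1(id67) recv 73: fwd
Round 3: pos1(id67) recv 83: fwd; pos2(id70) recv 73: fwd
Round 4: pos2(id70) recv 83: fwd; pos3(id30) recv 73: fwd
Round 5: pos3(id30) recv 83: fwd; pos4(id83) recv 73: drop
Round 6: pos4(id83) recv 83: ELECTED

Answer: 30,70,73,83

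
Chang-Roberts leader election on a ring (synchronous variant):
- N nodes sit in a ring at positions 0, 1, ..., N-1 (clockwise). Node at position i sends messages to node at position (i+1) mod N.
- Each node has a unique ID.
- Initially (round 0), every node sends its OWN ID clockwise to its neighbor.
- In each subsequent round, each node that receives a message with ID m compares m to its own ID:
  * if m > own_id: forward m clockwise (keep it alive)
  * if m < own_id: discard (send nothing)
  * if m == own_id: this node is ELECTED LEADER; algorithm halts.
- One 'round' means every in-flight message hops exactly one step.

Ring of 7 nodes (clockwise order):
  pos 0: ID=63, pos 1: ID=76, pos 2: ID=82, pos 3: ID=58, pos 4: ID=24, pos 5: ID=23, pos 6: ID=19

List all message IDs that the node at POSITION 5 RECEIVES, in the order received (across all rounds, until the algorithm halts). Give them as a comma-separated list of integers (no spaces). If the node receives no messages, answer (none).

Round 1: pos1(id76) recv 63: drop; pos2(id82) recv 76: drop; pos3(id58) recv 82: fwd; pos4(id24) recv 58: fwd; pos5(id23) recv 24: fwd; pos6(id19) recv 23: fwd; pos0(id63) recv 19: drop
Round 2: pos4(id24) recv 82: fwd; pos5(id23) recv 58: fwd; pos6(id19) recv 24: fwd; pos0(id63) recv 23: drop
Round 3: pos5(id23) recv 82: fwd; pos6(id19) recv 58: fwd; pos0(id63) recv 24: drop
Round 4: pos6(id19) recv 82: fwd; pos0(id63) recv 58: drop
Round 5: pos0(id63) recv 82: fwd
Round 6: pos1(id76) recv 82: fwd
Round 7: pos2(id82) recv 82: ELECTED

Answer: 24,58,82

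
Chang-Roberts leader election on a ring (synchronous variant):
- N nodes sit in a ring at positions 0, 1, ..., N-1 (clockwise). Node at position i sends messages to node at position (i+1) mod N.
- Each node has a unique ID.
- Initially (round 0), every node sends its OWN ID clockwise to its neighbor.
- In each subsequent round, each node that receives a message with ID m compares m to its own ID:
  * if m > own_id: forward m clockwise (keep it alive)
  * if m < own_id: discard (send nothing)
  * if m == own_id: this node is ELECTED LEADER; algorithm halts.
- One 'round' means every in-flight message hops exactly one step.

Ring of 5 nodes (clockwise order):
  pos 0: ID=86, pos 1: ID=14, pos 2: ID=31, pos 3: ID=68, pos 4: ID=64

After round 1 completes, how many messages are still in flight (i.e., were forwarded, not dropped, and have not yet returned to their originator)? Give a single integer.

Answer: 2

Derivation:
Round 1: pos1(id14) recv 86: fwd; pos2(id31) recv 14: drop; pos3(id68) recv 31: drop; pos4(id64) recv 68: fwd; pos0(id86) recv 64: drop
After round 1: 2 messages still in flight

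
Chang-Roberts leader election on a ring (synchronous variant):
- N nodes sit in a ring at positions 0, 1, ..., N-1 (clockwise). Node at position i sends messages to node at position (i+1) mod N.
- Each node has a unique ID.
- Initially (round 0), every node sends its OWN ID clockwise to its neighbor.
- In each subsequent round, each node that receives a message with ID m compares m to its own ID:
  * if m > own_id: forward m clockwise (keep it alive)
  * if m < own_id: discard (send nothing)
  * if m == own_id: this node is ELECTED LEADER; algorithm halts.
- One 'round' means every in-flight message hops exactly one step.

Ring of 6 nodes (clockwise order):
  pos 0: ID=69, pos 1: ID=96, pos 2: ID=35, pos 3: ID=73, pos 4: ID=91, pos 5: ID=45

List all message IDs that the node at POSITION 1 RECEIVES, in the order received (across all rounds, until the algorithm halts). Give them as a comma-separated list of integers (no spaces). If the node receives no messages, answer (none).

Answer: 69,91,96

Derivation:
Round 1: pos1(id96) recv 69: drop; pos2(id35) recv 96: fwd; pos3(id73) recv 35: drop; pos4(id91) recv 73: drop; pos5(id45) recv 91: fwd; pos0(id69) recv 45: drop
Round 2: pos3(id73) recv 96: fwd; pos0(id69) recv 91: fwd
Round 3: pos4(id91) recv 96: fwd; pos1(id96) recv 91: drop
Round 4: pos5(id45) recv 96: fwd
Round 5: pos0(id69) recv 96: fwd
Round 6: pos1(id96) recv 96: ELECTED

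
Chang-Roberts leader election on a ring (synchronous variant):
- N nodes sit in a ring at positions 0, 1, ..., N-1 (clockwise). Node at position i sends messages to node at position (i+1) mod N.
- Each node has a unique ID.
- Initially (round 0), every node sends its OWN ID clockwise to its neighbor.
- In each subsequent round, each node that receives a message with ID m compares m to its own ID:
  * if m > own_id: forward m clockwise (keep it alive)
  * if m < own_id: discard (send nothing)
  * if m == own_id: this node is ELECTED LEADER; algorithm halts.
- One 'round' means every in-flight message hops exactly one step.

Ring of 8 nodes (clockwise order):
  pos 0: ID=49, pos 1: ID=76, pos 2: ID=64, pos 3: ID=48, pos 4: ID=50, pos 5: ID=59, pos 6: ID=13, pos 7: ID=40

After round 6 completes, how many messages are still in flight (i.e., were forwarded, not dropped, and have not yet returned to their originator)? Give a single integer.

Answer: 2

Derivation:
Round 1: pos1(id76) recv 49: drop; pos2(id64) recv 76: fwd; pos3(id48) recv 64: fwd; pos4(id50) recv 48: drop; pos5(id59) recv 50: drop; pos6(id13) recv 59: fwd; pos7(id40) recv 13: drop; pos0(id49) recv 40: drop
Round 2: pos3(id48) recv 76: fwd; pos4(id50) recv 64: fwd; pos7(id40) recv 59: fwd
Round 3: pos4(id50) recv 76: fwd; pos5(id59) recv 64: fwd; pos0(id49) recv 59: fwd
Round 4: pos5(id59) recv 76: fwd; pos6(id13) recv 64: fwd; pos1(id76) recv 59: drop
Round 5: pos6(id13) recv 76: fwd; pos7(id40) recv 64: fwd
Round 6: pos7(id40) recv 76: fwd; pos0(id49) recv 64: fwd
After round 6: 2 messages still in flight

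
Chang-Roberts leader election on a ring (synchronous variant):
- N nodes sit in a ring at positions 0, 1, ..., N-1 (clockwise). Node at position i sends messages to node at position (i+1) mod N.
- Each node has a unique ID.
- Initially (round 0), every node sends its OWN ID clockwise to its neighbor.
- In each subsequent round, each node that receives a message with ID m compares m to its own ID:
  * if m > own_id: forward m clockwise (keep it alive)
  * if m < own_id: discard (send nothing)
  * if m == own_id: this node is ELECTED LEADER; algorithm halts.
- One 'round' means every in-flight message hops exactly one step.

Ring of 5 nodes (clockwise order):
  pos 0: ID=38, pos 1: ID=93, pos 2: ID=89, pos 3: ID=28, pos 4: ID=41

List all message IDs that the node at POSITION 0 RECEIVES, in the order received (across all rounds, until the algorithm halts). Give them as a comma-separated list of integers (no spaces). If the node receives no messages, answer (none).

Round 1: pos1(id93) recv 38: drop; pos2(id89) recv 93: fwd; pos3(id28) recv 89: fwd; pos4(id41) recv 28: drop; pos0(id38) recv 41: fwd
Round 2: pos3(id28) recv 93: fwd; pos4(id41) recv 89: fwd; pos1(id93) recv 41: drop
Round 3: pos4(id41) recv 93: fwd; pos0(id38) recv 89: fwd
Round 4: pos0(id38) recv 93: fwd; pos1(id93) recv 89: drop
Round 5: pos1(id93) recv 93: ELECTED

Answer: 41,89,93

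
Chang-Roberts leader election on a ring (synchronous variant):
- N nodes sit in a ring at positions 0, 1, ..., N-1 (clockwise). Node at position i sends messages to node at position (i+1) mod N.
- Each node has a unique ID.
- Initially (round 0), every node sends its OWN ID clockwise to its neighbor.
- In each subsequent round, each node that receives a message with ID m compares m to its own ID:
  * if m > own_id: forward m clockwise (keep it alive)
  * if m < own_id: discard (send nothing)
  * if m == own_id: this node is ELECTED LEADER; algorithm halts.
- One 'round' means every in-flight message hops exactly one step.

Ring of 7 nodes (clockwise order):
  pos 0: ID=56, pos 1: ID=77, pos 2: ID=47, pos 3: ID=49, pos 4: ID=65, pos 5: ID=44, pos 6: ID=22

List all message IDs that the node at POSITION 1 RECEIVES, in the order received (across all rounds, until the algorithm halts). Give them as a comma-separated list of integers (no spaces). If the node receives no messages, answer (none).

Answer: 56,65,77

Derivation:
Round 1: pos1(id77) recv 56: drop; pos2(id47) recv 77: fwd; pos3(id49) recv 47: drop; pos4(id65) recv 49: drop; pos5(id44) recv 65: fwd; pos6(id22) recv 44: fwd; pos0(id56) recv 22: drop
Round 2: pos3(id49) recv 77: fwd; pos6(id22) recv 65: fwd; pos0(id56) recv 44: drop
Round 3: pos4(id65) recv 77: fwd; pos0(id56) recv 65: fwd
Round 4: pos5(id44) recv 77: fwd; pos1(id77) recv 65: drop
Round 5: pos6(id22) recv 77: fwd
Round 6: pos0(id56) recv 77: fwd
Round 7: pos1(id77) recv 77: ELECTED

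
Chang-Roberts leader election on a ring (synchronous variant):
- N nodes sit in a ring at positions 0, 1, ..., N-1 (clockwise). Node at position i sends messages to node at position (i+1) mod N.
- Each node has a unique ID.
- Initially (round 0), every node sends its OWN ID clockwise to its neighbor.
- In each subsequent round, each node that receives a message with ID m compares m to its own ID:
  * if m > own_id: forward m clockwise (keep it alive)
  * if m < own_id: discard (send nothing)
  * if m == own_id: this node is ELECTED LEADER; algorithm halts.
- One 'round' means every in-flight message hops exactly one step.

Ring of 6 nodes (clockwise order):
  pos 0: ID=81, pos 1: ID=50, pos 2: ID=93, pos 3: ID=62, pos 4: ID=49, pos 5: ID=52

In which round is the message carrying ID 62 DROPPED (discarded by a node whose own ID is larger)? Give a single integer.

Answer: 3

Derivation:
Round 1: pos1(id50) recv 81: fwd; pos2(id93) recv 50: drop; pos3(id62) recv 93: fwd; pos4(id49) recv 62: fwd; pos5(id52) recv 49: drop; pos0(id81) recv 52: drop
Round 2: pos2(id93) recv 81: drop; pos4(id49) recv 93: fwd; pos5(id52) recv 62: fwd
Round 3: pos5(id52) recv 93: fwd; pos0(id81) recv 62: drop
Round 4: pos0(id81) recv 93: fwd
Round 5: pos1(id50) recv 93: fwd
Round 6: pos2(id93) recv 93: ELECTED
Message ID 62 originates at pos 3; dropped at pos 0 in round 3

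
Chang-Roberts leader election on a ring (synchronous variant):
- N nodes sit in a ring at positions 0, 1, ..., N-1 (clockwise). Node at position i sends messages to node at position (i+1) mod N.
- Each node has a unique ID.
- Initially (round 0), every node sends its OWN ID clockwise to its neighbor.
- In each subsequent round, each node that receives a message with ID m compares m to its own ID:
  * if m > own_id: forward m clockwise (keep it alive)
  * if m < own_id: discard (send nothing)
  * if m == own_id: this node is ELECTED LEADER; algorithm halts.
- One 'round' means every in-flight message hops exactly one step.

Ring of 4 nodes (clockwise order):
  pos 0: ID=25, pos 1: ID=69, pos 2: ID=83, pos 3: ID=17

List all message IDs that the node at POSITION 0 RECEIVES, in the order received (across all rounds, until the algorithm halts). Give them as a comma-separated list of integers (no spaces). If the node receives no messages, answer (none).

Round 1: pos1(id69) recv 25: drop; pos2(id83) recv 69: drop; pos3(id17) recv 83: fwd; pos0(id25) recv 17: drop
Round 2: pos0(id25) recv 83: fwd
Round 3: pos1(id69) recv 83: fwd
Round 4: pos2(id83) recv 83: ELECTED

Answer: 17,83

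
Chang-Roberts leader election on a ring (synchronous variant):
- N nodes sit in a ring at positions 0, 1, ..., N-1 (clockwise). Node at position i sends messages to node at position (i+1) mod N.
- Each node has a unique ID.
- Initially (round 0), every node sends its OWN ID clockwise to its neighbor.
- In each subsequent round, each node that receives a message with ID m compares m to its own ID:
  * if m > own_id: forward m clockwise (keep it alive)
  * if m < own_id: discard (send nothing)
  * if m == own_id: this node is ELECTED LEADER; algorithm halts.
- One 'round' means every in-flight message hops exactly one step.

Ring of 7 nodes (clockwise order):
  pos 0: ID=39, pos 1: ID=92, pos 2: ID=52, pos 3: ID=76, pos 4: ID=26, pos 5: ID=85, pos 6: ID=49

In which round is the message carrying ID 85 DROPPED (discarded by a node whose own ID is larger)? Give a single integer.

Answer: 3

Derivation:
Round 1: pos1(id92) recv 39: drop; pos2(id52) recv 92: fwd; pos3(id76) recv 52: drop; pos4(id26) recv 76: fwd; pos5(id85) recv 26: drop; pos6(id49) recv 85: fwd; pos0(id39) recv 49: fwd
Round 2: pos3(id76) recv 92: fwd; pos5(id85) recv 76: drop; pos0(id39) recv 85: fwd; pos1(id92) recv 49: drop
Round 3: pos4(id26) recv 92: fwd; pos1(id92) recv 85: drop
Round 4: pos5(id85) recv 92: fwd
Round 5: pos6(id49) recv 92: fwd
Round 6: pos0(id39) recv 92: fwd
Round 7: pos1(id92) recv 92: ELECTED
Message ID 85 originates at pos 5; dropped at pos 1 in round 3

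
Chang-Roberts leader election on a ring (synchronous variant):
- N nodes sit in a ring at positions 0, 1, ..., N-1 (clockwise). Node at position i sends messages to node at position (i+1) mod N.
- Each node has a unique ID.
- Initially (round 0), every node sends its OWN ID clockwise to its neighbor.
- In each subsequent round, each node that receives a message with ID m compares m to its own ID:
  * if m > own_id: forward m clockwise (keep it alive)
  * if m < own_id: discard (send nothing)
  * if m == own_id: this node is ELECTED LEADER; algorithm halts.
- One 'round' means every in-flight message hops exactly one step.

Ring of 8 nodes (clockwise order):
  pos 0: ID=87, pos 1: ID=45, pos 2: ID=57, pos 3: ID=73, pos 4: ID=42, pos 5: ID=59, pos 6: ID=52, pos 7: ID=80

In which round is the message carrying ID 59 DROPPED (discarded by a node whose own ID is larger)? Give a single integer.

Round 1: pos1(id45) recv 87: fwd; pos2(id57) recv 45: drop; pos3(id73) recv 57: drop; pos4(id42) recv 73: fwd; pos5(id59) recv 42: drop; pos6(id52) recv 59: fwd; pos7(id80) recv 52: drop; pos0(id87) recv 80: drop
Round 2: pos2(id57) recv 87: fwd; pos5(id59) recv 73: fwd; pos7(id80) recv 59: drop
Round 3: pos3(id73) recv 87: fwd; pos6(id52) recv 73: fwd
Round 4: pos4(id42) recv 87: fwd; pos7(id80) recv 73: drop
Round 5: pos5(id59) recv 87: fwd
Round 6: pos6(id52) recv 87: fwd
Round 7: pos7(id80) recv 87: fwd
Round 8: pos0(id87) recv 87: ELECTED
Message ID 59 originates at pos 5; dropped at pos 7 in round 2

Answer: 2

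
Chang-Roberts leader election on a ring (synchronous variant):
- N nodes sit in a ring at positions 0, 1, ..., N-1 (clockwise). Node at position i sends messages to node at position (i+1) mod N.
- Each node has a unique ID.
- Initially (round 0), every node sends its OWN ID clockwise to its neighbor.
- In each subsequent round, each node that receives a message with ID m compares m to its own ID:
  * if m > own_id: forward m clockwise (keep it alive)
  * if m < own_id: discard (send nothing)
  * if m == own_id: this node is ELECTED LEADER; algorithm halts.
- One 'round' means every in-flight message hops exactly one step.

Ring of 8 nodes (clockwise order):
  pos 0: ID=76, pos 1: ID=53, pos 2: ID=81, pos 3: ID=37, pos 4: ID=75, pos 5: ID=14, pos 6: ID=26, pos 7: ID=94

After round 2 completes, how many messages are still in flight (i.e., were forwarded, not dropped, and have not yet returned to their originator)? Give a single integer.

Round 1: pos1(id53) recv 76: fwd; pos2(id81) recv 53: drop; pos3(id37) recv 81: fwd; pos4(id75) recv 37: drop; pos5(id14) recv 75: fwd; pos6(id26) recv 14: drop; pos7(id94) recv 26: drop; pos0(id76) recv 94: fwd
Round 2: pos2(id81) recv 76: drop; pos4(id75) recv 81: fwd; pos6(id26) recv 75: fwd; pos1(id53) recv 94: fwd
After round 2: 3 messages still in flight

Answer: 3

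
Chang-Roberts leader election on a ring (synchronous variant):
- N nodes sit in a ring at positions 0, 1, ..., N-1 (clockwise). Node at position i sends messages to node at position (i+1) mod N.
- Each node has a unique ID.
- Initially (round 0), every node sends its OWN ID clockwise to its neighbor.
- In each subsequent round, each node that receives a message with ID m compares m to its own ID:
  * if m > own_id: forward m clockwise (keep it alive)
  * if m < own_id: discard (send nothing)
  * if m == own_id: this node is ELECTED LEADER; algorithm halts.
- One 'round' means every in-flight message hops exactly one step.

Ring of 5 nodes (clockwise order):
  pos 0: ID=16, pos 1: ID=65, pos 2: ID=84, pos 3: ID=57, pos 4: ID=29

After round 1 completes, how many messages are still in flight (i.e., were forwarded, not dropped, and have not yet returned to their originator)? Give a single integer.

Answer: 3

Derivation:
Round 1: pos1(id65) recv 16: drop; pos2(id84) recv 65: drop; pos3(id57) recv 84: fwd; pos4(id29) recv 57: fwd; pos0(id16) recv 29: fwd
After round 1: 3 messages still in flight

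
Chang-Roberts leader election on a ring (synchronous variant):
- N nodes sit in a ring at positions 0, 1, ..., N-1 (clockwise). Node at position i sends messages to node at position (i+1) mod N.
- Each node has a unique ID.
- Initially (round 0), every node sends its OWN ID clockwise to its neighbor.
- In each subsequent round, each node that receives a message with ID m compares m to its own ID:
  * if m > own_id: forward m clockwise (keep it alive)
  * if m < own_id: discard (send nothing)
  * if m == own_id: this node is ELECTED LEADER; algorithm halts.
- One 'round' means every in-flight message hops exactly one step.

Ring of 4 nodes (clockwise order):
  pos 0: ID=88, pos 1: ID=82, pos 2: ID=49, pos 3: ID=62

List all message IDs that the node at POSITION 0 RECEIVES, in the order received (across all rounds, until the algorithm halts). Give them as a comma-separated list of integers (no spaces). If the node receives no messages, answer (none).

Answer: 62,82,88

Derivation:
Round 1: pos1(id82) recv 88: fwd; pos2(id49) recv 82: fwd; pos3(id62) recv 49: drop; pos0(id88) recv 62: drop
Round 2: pos2(id49) recv 88: fwd; pos3(id62) recv 82: fwd
Round 3: pos3(id62) recv 88: fwd; pos0(id88) recv 82: drop
Round 4: pos0(id88) recv 88: ELECTED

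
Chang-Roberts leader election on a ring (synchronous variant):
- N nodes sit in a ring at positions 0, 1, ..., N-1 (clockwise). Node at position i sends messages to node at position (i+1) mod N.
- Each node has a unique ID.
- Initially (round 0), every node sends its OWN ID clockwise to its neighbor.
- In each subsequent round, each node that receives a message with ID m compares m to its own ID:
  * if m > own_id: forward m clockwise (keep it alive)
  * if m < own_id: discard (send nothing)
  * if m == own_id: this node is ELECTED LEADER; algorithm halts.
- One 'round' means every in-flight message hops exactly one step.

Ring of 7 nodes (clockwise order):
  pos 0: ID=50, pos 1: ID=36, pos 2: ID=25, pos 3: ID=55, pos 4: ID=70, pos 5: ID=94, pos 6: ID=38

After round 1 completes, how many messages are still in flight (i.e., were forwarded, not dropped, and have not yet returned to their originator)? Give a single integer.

Answer: 3

Derivation:
Round 1: pos1(id36) recv 50: fwd; pos2(id25) recv 36: fwd; pos3(id55) recv 25: drop; pos4(id70) recv 55: drop; pos5(id94) recv 70: drop; pos6(id38) recv 94: fwd; pos0(id50) recv 38: drop
After round 1: 3 messages still in flight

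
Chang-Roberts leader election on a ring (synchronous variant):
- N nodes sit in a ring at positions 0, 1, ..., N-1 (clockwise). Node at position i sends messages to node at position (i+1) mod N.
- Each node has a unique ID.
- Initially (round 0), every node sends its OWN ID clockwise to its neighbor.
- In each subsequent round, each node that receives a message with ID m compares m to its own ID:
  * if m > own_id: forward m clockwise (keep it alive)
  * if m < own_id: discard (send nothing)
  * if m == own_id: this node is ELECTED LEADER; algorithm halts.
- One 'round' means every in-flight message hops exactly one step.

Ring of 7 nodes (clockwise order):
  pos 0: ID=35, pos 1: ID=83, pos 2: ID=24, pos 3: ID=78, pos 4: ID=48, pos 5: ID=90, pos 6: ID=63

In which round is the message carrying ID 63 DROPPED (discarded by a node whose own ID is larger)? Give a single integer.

Answer: 2

Derivation:
Round 1: pos1(id83) recv 35: drop; pos2(id24) recv 83: fwd; pos3(id78) recv 24: drop; pos4(id48) recv 78: fwd; pos5(id90) recv 48: drop; pos6(id63) recv 90: fwd; pos0(id35) recv 63: fwd
Round 2: pos3(id78) recv 83: fwd; pos5(id90) recv 78: drop; pos0(id35) recv 90: fwd; pos1(id83) recv 63: drop
Round 3: pos4(id48) recv 83: fwd; pos1(id83) recv 90: fwd
Round 4: pos5(id90) recv 83: drop; pos2(id24) recv 90: fwd
Round 5: pos3(id78) recv 90: fwd
Round 6: pos4(id48) recv 90: fwd
Round 7: pos5(id90) recv 90: ELECTED
Message ID 63 originates at pos 6; dropped at pos 1 in round 2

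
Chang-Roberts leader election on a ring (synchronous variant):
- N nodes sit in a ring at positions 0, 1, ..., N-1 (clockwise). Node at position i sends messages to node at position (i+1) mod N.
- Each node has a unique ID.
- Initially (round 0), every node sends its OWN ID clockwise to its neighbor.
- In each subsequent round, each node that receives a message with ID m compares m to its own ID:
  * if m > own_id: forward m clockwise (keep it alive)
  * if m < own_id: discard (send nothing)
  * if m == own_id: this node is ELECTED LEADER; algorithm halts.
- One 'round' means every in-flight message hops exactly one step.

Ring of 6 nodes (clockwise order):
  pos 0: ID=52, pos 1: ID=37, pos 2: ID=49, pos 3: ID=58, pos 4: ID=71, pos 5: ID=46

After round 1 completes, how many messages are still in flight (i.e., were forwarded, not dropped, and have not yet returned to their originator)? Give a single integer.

Round 1: pos1(id37) recv 52: fwd; pos2(id49) recv 37: drop; pos3(id58) recv 49: drop; pos4(id71) recv 58: drop; pos5(id46) recv 71: fwd; pos0(id52) recv 46: drop
After round 1: 2 messages still in flight

Answer: 2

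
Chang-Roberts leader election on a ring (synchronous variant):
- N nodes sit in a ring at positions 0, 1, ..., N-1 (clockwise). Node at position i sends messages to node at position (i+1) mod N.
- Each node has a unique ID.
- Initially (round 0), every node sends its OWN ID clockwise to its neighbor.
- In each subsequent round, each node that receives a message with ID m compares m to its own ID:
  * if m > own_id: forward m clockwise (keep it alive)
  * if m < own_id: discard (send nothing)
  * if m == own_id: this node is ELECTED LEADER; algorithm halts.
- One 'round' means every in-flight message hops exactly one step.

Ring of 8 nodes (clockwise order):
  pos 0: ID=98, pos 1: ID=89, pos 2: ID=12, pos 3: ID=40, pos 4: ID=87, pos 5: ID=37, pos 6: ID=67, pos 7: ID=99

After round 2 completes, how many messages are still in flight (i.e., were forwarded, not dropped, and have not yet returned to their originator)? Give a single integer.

Round 1: pos1(id89) recv 98: fwd; pos2(id12) recv 89: fwd; pos3(id40) recv 12: drop; pos4(id87) recv 40: drop; pos5(id37) recv 87: fwd; pos6(id67) recv 37: drop; pos7(id99) recv 67: drop; pos0(id98) recv 99: fwd
Round 2: pos2(id12) recv 98: fwd; pos3(id40) recv 89: fwd; pos6(id67) recv 87: fwd; pos1(id89) recv 99: fwd
After round 2: 4 messages still in flight

Answer: 4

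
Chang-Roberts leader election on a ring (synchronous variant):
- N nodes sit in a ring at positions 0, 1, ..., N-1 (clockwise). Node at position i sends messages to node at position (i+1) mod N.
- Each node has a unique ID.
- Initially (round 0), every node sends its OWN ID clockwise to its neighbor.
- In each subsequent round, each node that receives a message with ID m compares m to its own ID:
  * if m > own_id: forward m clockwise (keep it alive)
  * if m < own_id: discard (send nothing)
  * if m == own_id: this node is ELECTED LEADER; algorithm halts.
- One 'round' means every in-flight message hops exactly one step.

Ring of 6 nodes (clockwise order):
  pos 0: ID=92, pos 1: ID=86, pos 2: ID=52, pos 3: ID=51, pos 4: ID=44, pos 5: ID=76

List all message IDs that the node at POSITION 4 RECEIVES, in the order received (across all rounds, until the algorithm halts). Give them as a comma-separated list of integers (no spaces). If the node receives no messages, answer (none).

Answer: 51,52,86,92

Derivation:
Round 1: pos1(id86) recv 92: fwd; pos2(id52) recv 86: fwd; pos3(id51) recv 52: fwd; pos4(id44) recv 51: fwd; pos5(id76) recv 44: drop; pos0(id92) recv 76: drop
Round 2: pos2(id52) recv 92: fwd; pos3(id51) recv 86: fwd; pos4(id44) recv 52: fwd; pos5(id76) recv 51: drop
Round 3: pos3(id51) recv 92: fwd; pos4(id44) recv 86: fwd; pos5(id76) recv 52: drop
Round 4: pos4(id44) recv 92: fwd; pos5(id76) recv 86: fwd
Round 5: pos5(id76) recv 92: fwd; pos0(id92) recv 86: drop
Round 6: pos0(id92) recv 92: ELECTED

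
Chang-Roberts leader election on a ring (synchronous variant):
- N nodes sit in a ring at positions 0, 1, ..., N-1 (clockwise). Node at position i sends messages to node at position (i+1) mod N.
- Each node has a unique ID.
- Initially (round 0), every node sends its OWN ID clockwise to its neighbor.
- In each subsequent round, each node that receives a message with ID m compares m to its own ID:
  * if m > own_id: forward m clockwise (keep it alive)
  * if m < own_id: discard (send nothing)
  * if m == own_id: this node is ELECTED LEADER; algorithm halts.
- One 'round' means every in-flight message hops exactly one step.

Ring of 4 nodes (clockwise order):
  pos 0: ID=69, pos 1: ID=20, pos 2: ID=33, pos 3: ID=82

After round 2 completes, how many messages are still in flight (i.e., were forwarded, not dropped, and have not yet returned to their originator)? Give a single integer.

Round 1: pos1(id20) recv 69: fwd; pos2(id33) recv 20: drop; pos3(id82) recv 33: drop; pos0(id69) recv 82: fwd
Round 2: pos2(id33) recv 69: fwd; pos1(id20) recv 82: fwd
After round 2: 2 messages still in flight

Answer: 2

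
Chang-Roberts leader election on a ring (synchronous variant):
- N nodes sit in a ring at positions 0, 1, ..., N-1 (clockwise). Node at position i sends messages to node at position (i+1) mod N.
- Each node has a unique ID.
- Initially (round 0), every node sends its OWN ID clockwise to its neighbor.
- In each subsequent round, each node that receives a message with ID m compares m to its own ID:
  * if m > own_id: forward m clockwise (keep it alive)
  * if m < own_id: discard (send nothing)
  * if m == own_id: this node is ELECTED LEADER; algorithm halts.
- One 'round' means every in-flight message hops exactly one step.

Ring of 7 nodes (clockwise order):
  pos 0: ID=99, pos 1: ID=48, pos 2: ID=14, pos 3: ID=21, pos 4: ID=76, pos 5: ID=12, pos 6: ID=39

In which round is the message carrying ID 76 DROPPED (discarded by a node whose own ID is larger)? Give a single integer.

Round 1: pos1(id48) recv 99: fwd; pos2(id14) recv 48: fwd; pos3(id21) recv 14: drop; pos4(id76) recv 21: drop; pos5(id12) recv 76: fwd; pos6(id39) recv 12: drop; pos0(id99) recv 39: drop
Round 2: pos2(id14) recv 99: fwd; pos3(id21) recv 48: fwd; pos6(id39) recv 76: fwd
Round 3: pos3(id21) recv 99: fwd; pos4(id76) recv 48: drop; pos0(id99) recv 76: drop
Round 4: pos4(id76) recv 99: fwd
Round 5: pos5(id12) recv 99: fwd
Round 6: pos6(id39) recv 99: fwd
Round 7: pos0(id99) recv 99: ELECTED
Message ID 76 originates at pos 4; dropped at pos 0 in round 3

Answer: 3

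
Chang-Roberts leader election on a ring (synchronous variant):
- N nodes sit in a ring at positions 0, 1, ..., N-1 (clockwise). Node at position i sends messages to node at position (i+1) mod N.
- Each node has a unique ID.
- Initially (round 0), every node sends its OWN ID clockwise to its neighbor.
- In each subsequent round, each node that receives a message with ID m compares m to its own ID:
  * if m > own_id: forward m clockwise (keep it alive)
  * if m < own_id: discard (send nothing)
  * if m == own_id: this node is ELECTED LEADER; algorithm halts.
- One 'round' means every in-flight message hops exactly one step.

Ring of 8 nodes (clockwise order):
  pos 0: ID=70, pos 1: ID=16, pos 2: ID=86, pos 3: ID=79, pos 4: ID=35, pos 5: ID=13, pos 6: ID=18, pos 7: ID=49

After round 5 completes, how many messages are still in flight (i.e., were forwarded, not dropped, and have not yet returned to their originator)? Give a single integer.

Answer: 2

Derivation:
Round 1: pos1(id16) recv 70: fwd; pos2(id86) recv 16: drop; pos3(id79) recv 86: fwd; pos4(id35) recv 79: fwd; pos5(id13) recv 35: fwd; pos6(id18) recv 13: drop; pos7(id49) recv 18: drop; pos0(id70) recv 49: drop
Round 2: pos2(id86) recv 70: drop; pos4(id35) recv 86: fwd; pos5(id13) recv 79: fwd; pos6(id18) recv 35: fwd
Round 3: pos5(id13) recv 86: fwd; pos6(id18) recv 79: fwd; pos7(id49) recv 35: drop
Round 4: pos6(id18) recv 86: fwd; pos7(id49) recv 79: fwd
Round 5: pos7(id49) recv 86: fwd; pos0(id70) recv 79: fwd
After round 5: 2 messages still in flight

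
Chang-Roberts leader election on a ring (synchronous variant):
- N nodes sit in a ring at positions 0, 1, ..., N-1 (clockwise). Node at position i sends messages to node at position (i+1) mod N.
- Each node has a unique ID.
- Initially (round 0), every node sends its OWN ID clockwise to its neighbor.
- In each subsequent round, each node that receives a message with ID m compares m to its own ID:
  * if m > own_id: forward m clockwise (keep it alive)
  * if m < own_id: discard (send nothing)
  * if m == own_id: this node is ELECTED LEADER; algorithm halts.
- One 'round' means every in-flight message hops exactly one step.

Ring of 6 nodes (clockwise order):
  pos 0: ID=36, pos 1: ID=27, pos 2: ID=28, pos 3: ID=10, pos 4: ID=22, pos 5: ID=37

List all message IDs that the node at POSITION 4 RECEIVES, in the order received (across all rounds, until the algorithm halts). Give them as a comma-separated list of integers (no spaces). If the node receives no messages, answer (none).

Round 1: pos1(id27) recv 36: fwd; pos2(id28) recv 27: drop; pos3(id10) recv 28: fwd; pos4(id22) recv 10: drop; pos5(id37) recv 22: drop; pos0(id36) recv 37: fwd
Round 2: pos2(id28) recv 36: fwd; pos4(id22) recv 28: fwd; pos1(id27) recv 37: fwd
Round 3: pos3(id10) recv 36: fwd; pos5(id37) recv 28: drop; pos2(id28) recv 37: fwd
Round 4: pos4(id22) recv 36: fwd; pos3(id10) recv 37: fwd
Round 5: pos5(id37) recv 36: drop; pos4(id22) recv 37: fwd
Round 6: pos5(id37) recv 37: ELECTED

Answer: 10,28,36,37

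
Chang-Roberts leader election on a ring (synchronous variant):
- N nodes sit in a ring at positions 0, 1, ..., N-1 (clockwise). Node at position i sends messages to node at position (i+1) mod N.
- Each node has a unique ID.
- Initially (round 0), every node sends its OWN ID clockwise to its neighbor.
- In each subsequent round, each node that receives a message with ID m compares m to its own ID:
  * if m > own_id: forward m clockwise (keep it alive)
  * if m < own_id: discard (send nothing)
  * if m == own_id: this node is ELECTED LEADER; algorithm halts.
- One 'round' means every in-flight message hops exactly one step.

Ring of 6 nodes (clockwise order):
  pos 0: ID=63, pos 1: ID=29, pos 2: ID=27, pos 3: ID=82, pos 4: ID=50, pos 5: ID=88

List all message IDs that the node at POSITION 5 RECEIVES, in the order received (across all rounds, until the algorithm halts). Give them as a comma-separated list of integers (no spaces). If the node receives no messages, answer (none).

Answer: 50,82,88

Derivation:
Round 1: pos1(id29) recv 63: fwd; pos2(id27) recv 29: fwd; pos3(id82) recv 27: drop; pos4(id50) recv 82: fwd; pos5(id88) recv 50: drop; pos0(id63) recv 88: fwd
Round 2: pos2(id27) recv 63: fwd; pos3(id82) recv 29: drop; pos5(id88) recv 82: drop; pos1(id29) recv 88: fwd
Round 3: pos3(id82) recv 63: drop; pos2(id27) recv 88: fwd
Round 4: pos3(id82) recv 88: fwd
Round 5: pos4(id50) recv 88: fwd
Round 6: pos5(id88) recv 88: ELECTED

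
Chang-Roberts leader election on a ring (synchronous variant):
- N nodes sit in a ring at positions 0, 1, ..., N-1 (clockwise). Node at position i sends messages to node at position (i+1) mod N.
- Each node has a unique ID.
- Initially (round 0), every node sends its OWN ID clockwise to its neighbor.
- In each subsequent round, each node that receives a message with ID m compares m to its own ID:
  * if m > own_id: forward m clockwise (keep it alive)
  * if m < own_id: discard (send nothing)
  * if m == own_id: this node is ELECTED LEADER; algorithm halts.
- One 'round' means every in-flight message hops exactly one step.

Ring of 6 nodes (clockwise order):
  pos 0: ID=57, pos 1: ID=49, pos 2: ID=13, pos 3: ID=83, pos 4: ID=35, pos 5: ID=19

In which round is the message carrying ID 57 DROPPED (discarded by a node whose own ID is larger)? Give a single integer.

Round 1: pos1(id49) recv 57: fwd; pos2(id13) recv 49: fwd; pos3(id83) recv 13: drop; pos4(id35) recv 83: fwd; pos5(id19) recv 35: fwd; pos0(id57) recv 19: drop
Round 2: pos2(id13) recv 57: fwd; pos3(id83) recv 49: drop; pos5(id19) recv 83: fwd; pos0(id57) recv 35: drop
Round 3: pos3(id83) recv 57: drop; pos0(id57) recv 83: fwd
Round 4: pos1(id49) recv 83: fwd
Round 5: pos2(id13) recv 83: fwd
Round 6: pos3(id83) recv 83: ELECTED
Message ID 57 originates at pos 0; dropped at pos 3 in round 3

Answer: 3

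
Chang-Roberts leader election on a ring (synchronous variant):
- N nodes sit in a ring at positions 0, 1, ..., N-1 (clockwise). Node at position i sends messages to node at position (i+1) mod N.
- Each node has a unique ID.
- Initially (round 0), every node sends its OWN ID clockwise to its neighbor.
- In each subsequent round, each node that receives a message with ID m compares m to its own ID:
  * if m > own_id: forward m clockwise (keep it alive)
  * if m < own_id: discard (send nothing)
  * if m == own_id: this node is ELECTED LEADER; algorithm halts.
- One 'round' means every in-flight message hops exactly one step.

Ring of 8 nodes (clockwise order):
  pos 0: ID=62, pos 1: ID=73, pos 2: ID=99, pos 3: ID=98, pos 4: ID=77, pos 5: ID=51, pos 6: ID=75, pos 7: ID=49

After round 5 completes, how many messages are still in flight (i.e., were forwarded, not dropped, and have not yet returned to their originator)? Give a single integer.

Answer: 3

Derivation:
Round 1: pos1(id73) recv 62: drop; pos2(id99) recv 73: drop; pos3(id98) recv 99: fwd; pos4(id77) recv 98: fwd; pos5(id51) recv 77: fwd; pos6(id75) recv 51: drop; pos7(id49) recv 75: fwd; pos0(id62) recv 49: drop
Round 2: pos4(id77) recv 99: fwd; pos5(id51) recv 98: fwd; pos6(id75) recv 77: fwd; pos0(id62) recv 75: fwd
Round 3: pos5(id51) recv 99: fwd; pos6(id75) recv 98: fwd; pos7(id49) recv 77: fwd; pos1(id73) recv 75: fwd
Round 4: pos6(id75) recv 99: fwd; pos7(id49) recv 98: fwd; pos0(id62) recv 77: fwd; pos2(id99) recv 75: drop
Round 5: pos7(id49) recv 99: fwd; pos0(id62) recv 98: fwd; pos1(id73) recv 77: fwd
After round 5: 3 messages still in flight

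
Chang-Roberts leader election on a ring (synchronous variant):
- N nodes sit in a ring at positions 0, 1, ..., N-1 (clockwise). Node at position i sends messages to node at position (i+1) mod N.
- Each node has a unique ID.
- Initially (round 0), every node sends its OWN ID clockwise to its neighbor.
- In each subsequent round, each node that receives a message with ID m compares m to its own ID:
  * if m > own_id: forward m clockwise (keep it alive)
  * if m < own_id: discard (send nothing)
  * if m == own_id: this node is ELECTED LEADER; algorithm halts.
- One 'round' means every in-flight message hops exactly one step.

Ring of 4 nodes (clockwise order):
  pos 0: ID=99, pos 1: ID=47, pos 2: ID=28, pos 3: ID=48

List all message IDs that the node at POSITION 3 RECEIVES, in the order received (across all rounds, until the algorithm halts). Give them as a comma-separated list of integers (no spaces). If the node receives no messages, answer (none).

Round 1: pos1(id47) recv 99: fwd; pos2(id28) recv 47: fwd; pos3(id48) recv 28: drop; pos0(id99) recv 48: drop
Round 2: pos2(id28) recv 99: fwd; pos3(id48) recv 47: drop
Round 3: pos3(id48) recv 99: fwd
Round 4: pos0(id99) recv 99: ELECTED

Answer: 28,47,99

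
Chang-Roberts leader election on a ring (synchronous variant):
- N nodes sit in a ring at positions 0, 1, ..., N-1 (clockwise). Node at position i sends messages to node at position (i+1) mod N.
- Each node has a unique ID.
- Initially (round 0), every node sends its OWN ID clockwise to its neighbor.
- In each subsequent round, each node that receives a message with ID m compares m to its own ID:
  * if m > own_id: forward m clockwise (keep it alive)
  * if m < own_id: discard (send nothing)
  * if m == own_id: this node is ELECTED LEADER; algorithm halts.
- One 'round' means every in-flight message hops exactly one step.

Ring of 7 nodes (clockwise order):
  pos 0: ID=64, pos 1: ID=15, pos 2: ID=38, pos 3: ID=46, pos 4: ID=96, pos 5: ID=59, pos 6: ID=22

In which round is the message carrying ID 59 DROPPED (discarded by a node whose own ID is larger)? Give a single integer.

Answer: 2

Derivation:
Round 1: pos1(id15) recv 64: fwd; pos2(id38) recv 15: drop; pos3(id46) recv 38: drop; pos4(id96) recv 46: drop; pos5(id59) recv 96: fwd; pos6(id22) recv 59: fwd; pos0(id64) recv 22: drop
Round 2: pos2(id38) recv 64: fwd; pos6(id22) recv 96: fwd; pos0(id64) recv 59: drop
Round 3: pos3(id46) recv 64: fwd; pos0(id64) recv 96: fwd
Round 4: pos4(id96) recv 64: drop; pos1(id15) recv 96: fwd
Round 5: pos2(id38) recv 96: fwd
Round 6: pos3(id46) recv 96: fwd
Round 7: pos4(id96) recv 96: ELECTED
Message ID 59 originates at pos 5; dropped at pos 0 in round 2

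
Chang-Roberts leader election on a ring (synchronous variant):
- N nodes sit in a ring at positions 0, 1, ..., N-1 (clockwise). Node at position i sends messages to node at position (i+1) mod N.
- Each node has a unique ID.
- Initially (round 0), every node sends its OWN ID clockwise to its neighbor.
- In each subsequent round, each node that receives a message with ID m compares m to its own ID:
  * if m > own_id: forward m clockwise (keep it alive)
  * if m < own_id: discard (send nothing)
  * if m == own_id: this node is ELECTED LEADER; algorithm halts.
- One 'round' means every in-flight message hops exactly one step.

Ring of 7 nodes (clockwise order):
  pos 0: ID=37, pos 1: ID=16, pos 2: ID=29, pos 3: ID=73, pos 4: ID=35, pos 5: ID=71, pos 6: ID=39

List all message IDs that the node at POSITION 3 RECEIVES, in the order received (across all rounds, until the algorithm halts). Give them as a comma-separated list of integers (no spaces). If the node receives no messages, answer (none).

Round 1: pos1(id16) recv 37: fwd; pos2(id29) recv 16: drop; pos3(id73) recv 29: drop; pos4(id35) recv 73: fwd; pos5(id71) recv 35: drop; pos6(id39) recv 71: fwd; pos0(id37) recv 39: fwd
Round 2: pos2(id29) recv 37: fwd; pos5(id71) recv 73: fwd; pos0(id37) recv 71: fwd; pos1(id16) recv 39: fwd
Round 3: pos3(id73) recv 37: drop; pos6(id39) recv 73: fwd; pos1(id16) recv 71: fwd; pos2(id29) recv 39: fwd
Round 4: pos0(id37) recv 73: fwd; pos2(id29) recv 71: fwd; pos3(id73) recv 39: drop
Round 5: pos1(id16) recv 73: fwd; pos3(id73) recv 71: drop
Round 6: pos2(id29) recv 73: fwd
Round 7: pos3(id73) recv 73: ELECTED

Answer: 29,37,39,71,73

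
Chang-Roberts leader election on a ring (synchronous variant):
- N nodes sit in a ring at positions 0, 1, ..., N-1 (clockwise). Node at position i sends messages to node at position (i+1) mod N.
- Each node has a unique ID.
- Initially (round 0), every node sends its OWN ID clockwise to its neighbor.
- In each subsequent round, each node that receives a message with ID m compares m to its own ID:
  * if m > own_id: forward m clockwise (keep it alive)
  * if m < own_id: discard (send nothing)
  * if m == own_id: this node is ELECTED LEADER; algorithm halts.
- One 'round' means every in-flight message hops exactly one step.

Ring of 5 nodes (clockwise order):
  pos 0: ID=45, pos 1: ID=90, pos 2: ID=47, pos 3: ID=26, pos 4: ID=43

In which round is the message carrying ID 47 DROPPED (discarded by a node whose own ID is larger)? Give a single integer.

Round 1: pos1(id90) recv 45: drop; pos2(id47) recv 90: fwd; pos3(id26) recv 47: fwd; pos4(id43) recv 26: drop; pos0(id45) recv 43: drop
Round 2: pos3(id26) recv 90: fwd; pos4(id43) recv 47: fwd
Round 3: pos4(id43) recv 90: fwd; pos0(id45) recv 47: fwd
Round 4: pos0(id45) recv 90: fwd; pos1(id90) recv 47: drop
Round 5: pos1(id90) recv 90: ELECTED
Message ID 47 originates at pos 2; dropped at pos 1 in round 4

Answer: 4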